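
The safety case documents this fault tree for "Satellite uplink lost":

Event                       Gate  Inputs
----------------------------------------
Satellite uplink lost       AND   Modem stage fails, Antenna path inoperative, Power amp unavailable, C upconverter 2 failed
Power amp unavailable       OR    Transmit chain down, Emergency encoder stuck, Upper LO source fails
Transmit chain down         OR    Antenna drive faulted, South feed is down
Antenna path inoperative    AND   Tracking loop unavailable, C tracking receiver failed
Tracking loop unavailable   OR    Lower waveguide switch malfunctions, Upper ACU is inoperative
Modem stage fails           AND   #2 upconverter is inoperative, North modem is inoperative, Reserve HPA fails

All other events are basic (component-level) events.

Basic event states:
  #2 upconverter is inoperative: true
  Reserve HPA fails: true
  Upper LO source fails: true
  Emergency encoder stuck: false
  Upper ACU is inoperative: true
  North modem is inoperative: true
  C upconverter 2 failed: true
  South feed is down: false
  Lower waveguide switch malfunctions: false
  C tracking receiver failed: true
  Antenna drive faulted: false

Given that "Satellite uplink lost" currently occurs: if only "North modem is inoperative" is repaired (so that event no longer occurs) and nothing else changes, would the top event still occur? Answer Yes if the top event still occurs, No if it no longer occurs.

Counterfactual: set "North modem is inoperative" to not occurred.
Modem stage fails [AND]: #2 upconverter is inoperative=occurs, North modem is inoperative=not, Reserve HPA fails=occurs → not all inputs occur → does not occur.
Tracking loop unavailable [OR]: Lower waveguide switch malfunctions=not, Upper ACU is inoperative=occurs → at least one input occurs → occurs.
Antenna path inoperative [AND]: Tracking loop unavailable=occurs, C tracking receiver failed=occurs → all inputs occur → occurs.
Transmit chain down [OR]: Antenna drive faulted=not, South feed is down=not → no input occurs → does not occur.
Power amp unavailable [OR]: Transmit chain down=not, Emergency encoder stuck=not, Upper LO source fails=occurs → at least one input occurs → occurs.
Satellite uplink lost [AND]: Modem stage fails=not, Antenna path inoperative=occurs, Power amp unavailable=occurs, C upconverter 2 failed=occurs → not all inputs occur → does not occur.

No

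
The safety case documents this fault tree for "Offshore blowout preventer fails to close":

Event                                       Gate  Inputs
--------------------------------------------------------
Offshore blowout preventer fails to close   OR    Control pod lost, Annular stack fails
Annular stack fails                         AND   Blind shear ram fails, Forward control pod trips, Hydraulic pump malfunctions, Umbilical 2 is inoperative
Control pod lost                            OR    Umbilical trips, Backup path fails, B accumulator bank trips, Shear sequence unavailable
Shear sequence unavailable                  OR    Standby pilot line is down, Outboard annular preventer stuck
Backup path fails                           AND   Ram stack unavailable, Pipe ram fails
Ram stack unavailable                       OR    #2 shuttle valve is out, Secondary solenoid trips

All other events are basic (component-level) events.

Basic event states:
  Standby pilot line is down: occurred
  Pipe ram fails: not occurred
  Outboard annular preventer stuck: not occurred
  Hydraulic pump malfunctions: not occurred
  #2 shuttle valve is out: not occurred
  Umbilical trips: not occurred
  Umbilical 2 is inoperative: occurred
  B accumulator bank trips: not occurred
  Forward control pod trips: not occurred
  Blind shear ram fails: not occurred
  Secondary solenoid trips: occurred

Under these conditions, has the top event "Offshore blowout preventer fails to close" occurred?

Yes

Ram stack unavailable [OR]: #2 shuttle valve is out=not, Secondary solenoid trips=occurs → at least one input occurs → occurs.
Backup path fails [AND]: Ram stack unavailable=occurs, Pipe ram fails=not → not all inputs occur → does not occur.
Shear sequence unavailable [OR]: Standby pilot line is down=occurs, Outboard annular preventer stuck=not → at least one input occurs → occurs.
Control pod lost [OR]: Umbilical trips=not, Backup path fails=not, B accumulator bank trips=not, Shear sequence unavailable=occurs → at least one input occurs → occurs.
Annular stack fails [AND]: Blind shear ram fails=not, Forward control pod trips=not, Hydraulic pump malfunctions=not, Umbilical 2 is inoperative=occurs → not all inputs occur → does not occur.
Offshore blowout preventer fails to close [OR]: Control pod lost=occurs, Annular stack fails=not → at least one input occurs → occurs.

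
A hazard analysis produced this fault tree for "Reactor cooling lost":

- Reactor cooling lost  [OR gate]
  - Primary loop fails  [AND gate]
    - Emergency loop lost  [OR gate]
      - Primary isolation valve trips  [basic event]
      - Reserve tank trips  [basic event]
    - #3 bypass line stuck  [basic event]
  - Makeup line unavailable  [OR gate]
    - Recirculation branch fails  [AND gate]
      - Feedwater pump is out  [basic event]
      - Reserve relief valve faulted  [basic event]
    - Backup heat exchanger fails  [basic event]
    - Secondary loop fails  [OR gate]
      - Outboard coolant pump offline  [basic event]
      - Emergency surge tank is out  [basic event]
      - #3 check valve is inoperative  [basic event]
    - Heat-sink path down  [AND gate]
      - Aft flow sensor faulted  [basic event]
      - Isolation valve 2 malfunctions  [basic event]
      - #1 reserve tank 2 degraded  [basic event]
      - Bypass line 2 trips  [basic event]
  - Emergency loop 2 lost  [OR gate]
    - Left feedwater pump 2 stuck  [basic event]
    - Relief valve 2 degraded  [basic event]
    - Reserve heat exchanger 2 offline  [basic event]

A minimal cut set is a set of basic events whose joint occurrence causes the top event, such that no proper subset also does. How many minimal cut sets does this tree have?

Emergency loop lost [OR]: union of children's cut sets → 2 cut set(s).
Primary loop fails [AND]: one cut set from each child combined → 2 × 1 = 2 cut set(s).
Recirculation branch fails [AND]: one cut set from each child combined → 1 × 1 = 1 cut set(s).
Secondary loop fails [OR]: union of children's cut sets → 3 cut set(s).
Heat-sink path down [AND]: one cut set from each child combined → 1 × 1 × 1 × 1 = 1 cut set(s).
Makeup line unavailable [OR]: union of children's cut sets → 6 cut set(s).
Emergency loop 2 lost [OR]: union of children's cut sets → 3 cut set(s).
Reactor cooling lost [OR]: union of children's cut sets → 11 cut set(s).

11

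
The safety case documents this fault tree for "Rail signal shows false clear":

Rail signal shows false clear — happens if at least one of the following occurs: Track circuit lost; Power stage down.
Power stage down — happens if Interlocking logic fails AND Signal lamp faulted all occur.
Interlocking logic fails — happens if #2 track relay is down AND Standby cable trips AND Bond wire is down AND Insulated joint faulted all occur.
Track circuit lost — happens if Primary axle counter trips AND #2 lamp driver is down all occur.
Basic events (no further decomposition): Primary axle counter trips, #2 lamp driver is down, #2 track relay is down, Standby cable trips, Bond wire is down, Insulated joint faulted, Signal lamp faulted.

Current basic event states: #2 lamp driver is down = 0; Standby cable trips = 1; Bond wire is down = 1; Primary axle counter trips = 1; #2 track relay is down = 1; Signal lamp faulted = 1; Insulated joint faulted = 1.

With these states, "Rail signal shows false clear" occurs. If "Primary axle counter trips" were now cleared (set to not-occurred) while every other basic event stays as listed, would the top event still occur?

Yes

Counterfactual: set "Primary axle counter trips" to not occurred.
Track circuit lost [AND]: Primary axle counter trips=not, #2 lamp driver is down=not → not all inputs occur → does not occur.
Interlocking logic fails [AND]: #2 track relay is down=occurs, Standby cable trips=occurs, Bond wire is down=occurs, Insulated joint faulted=occurs → all inputs occur → occurs.
Power stage down [AND]: Interlocking logic fails=occurs, Signal lamp faulted=occurs → all inputs occur → occurs.
Rail signal shows false clear [OR]: Track circuit lost=not, Power stage down=occurs → at least one input occurs → occurs.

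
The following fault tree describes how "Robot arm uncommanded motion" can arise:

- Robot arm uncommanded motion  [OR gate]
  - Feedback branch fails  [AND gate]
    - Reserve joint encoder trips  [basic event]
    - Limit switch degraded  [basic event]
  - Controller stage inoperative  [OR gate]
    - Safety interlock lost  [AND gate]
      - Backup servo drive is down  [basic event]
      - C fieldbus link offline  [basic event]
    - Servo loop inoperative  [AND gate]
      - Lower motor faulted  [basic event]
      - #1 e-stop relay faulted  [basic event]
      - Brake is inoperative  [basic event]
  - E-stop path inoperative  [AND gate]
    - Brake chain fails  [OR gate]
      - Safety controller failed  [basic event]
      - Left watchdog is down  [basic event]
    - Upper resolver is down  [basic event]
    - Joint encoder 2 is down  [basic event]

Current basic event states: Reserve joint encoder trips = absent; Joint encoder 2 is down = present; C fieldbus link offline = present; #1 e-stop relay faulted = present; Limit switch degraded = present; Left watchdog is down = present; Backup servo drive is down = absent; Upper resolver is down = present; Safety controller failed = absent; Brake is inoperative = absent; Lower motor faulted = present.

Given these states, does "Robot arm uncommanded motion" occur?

Feedback branch fails [AND]: Reserve joint encoder trips=not, Limit switch degraded=occurs → not all inputs occur → does not occur.
Safety interlock lost [AND]: Backup servo drive is down=not, C fieldbus link offline=occurs → not all inputs occur → does not occur.
Servo loop inoperative [AND]: Lower motor faulted=occurs, #1 e-stop relay faulted=occurs, Brake is inoperative=not → not all inputs occur → does not occur.
Controller stage inoperative [OR]: Safety interlock lost=not, Servo loop inoperative=not → no input occurs → does not occur.
Brake chain fails [OR]: Safety controller failed=not, Left watchdog is down=occurs → at least one input occurs → occurs.
E-stop path inoperative [AND]: Brake chain fails=occurs, Upper resolver is down=occurs, Joint encoder 2 is down=occurs → all inputs occur → occurs.
Robot arm uncommanded motion [OR]: Feedback branch fails=not, Controller stage inoperative=not, E-stop path inoperative=occurs → at least one input occurs → occurs.

Yes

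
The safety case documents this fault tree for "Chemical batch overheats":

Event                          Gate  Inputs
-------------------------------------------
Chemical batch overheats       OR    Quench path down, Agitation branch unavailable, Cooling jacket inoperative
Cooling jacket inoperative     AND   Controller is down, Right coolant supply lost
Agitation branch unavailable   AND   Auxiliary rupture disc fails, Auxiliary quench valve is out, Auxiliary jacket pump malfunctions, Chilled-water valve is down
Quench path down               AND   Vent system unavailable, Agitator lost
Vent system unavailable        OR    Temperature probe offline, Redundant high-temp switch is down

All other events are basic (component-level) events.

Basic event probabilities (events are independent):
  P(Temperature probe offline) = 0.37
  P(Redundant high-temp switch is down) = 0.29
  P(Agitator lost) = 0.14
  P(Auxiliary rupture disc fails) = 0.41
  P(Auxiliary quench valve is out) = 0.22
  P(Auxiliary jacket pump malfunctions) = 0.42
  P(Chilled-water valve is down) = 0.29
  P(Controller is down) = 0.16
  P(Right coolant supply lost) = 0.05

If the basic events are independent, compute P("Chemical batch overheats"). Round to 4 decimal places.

P(Vent system unavailable) [OR] = 1 − (1−0.37) × (1−0.29) = 0.552700
P(Quench path down) [AND] = 0.552700 × 0.14 = 0.077378
P(Agitation branch unavailable) [AND] = 0.41 × 0.22 × 0.42 × 0.29 = 0.010986
P(Cooling jacket inoperative) [AND] = 0.16 × 0.05 = 0.008000
P(Chemical batch overheats) [OR] = 1 − (1−0.077378) × (1−0.010986) × (1−0.008000) = 0.094814
Rounded to 4 decimal places: P(Chemical batch overheats) ≈ 0.0948.

0.0948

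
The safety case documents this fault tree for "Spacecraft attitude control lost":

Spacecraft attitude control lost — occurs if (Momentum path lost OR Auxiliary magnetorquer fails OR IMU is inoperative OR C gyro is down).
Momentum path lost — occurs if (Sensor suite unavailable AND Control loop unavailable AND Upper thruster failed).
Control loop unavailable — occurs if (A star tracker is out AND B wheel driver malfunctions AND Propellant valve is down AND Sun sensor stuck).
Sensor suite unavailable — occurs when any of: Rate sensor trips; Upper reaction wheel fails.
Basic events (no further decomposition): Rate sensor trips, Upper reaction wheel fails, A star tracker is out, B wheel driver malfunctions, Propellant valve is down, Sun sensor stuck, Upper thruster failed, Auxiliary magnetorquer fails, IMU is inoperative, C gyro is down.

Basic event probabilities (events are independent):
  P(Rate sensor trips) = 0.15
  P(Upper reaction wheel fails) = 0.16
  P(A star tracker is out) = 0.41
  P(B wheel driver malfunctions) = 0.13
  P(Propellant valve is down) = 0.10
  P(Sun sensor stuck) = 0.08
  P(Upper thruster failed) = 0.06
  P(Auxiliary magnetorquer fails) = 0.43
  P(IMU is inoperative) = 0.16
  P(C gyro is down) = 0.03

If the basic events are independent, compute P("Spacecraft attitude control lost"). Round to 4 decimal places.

0.5356

P(Sensor suite unavailable) [OR] = 1 − (1−0.15) × (1−0.16) = 0.286000
P(Control loop unavailable) [AND] = 0.41 × 0.13 × 0.10 × 0.08 = 0.000426
P(Momentum path lost) [AND] = 0.286000 × 0.000426 × 0.06 = 0.000007
P(Spacecraft attitude control lost) [OR] = 1 − (1−0.000007) × (1−0.43) × (1−0.16) × (1−0.03) = 0.535567
Rounded to 4 decimal places: P(Spacecraft attitude control lost) ≈ 0.5356.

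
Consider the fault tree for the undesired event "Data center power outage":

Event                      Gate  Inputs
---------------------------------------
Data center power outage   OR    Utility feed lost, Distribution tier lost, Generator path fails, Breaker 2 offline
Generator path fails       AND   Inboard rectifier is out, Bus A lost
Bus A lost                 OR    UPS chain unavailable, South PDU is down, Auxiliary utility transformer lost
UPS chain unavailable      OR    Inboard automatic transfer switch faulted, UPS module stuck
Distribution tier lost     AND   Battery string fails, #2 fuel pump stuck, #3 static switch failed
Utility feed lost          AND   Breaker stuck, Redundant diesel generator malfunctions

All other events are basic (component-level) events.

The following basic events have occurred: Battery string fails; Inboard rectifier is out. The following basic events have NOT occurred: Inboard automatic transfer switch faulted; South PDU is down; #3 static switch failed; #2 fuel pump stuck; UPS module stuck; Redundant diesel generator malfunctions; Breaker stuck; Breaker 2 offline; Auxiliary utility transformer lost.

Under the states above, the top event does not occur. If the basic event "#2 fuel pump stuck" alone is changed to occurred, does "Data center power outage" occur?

No

Counterfactual: set "#2 fuel pump stuck" to occurred.
Utility feed lost [AND]: Breaker stuck=not, Redundant diesel generator malfunctions=not → not all inputs occur → does not occur.
Distribution tier lost [AND]: Battery string fails=occurs, #2 fuel pump stuck=occurs, #3 static switch failed=not → not all inputs occur → does not occur.
UPS chain unavailable [OR]: Inboard automatic transfer switch faulted=not, UPS module stuck=not → no input occurs → does not occur.
Bus A lost [OR]: UPS chain unavailable=not, South PDU is down=not, Auxiliary utility transformer lost=not → no input occurs → does not occur.
Generator path fails [AND]: Inboard rectifier is out=occurs, Bus A lost=not → not all inputs occur → does not occur.
Data center power outage [OR]: Utility feed lost=not, Distribution tier lost=not, Generator path fails=not, Breaker 2 offline=not → no input occurs → does not occur.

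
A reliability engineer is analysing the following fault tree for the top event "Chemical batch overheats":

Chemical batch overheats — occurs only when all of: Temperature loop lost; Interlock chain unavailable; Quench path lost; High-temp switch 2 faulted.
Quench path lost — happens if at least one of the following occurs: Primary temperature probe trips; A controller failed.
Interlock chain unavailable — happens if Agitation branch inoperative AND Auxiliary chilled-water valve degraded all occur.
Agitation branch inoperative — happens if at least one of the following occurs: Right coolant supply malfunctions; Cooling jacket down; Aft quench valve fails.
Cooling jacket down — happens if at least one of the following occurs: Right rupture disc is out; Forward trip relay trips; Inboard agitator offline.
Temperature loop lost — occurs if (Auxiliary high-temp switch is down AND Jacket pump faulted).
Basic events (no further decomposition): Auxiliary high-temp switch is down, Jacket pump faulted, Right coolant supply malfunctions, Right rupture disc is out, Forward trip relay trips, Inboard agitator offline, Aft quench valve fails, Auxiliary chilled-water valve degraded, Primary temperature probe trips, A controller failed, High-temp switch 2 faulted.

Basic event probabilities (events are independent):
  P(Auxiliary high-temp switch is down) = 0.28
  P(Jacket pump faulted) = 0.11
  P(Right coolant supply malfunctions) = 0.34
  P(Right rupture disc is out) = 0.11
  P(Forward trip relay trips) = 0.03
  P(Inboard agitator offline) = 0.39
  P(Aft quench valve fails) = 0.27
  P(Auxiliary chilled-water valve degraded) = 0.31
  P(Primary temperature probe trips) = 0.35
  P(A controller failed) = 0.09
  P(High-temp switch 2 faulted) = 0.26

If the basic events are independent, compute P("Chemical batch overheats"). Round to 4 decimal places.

P(Temperature loop lost) [AND] = 0.28 × 0.11 = 0.030800
P(Cooling jacket down) [OR] = 1 − (1−0.11) × (1−0.03) × (1−0.39) = 0.473387
P(Agitation branch inoperative) [OR] = 1 − (1−0.34) × (1−0.473387) × (1−0.27) = 0.746278
P(Interlock chain unavailable) [AND] = 0.746278 × 0.31 = 0.231346
P(Quench path lost) [OR] = 1 − (1−0.35) × (1−0.09) = 0.408500
P(Chemical batch overheats) [AND] = 0.030800 × 0.231346 × 0.408500 × 0.26 = 0.000757
Rounded to 4 decimal places: P(Chemical batch overheats) ≈ 0.0008.

0.0008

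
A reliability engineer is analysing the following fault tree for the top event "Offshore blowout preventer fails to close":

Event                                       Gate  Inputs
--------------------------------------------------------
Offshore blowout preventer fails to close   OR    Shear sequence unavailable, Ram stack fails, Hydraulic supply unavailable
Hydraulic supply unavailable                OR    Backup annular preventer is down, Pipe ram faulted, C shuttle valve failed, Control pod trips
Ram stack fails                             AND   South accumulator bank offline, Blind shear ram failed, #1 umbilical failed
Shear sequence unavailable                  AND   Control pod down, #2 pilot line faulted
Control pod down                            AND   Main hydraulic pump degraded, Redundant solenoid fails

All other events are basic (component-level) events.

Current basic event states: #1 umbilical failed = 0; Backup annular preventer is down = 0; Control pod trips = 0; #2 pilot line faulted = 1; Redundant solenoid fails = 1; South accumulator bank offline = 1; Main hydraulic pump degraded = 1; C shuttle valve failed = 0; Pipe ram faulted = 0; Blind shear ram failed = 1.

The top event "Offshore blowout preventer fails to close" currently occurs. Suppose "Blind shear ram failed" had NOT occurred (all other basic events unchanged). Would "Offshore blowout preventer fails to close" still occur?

Yes

Counterfactual: set "Blind shear ram failed" to not occurred.
Control pod down [AND]: Main hydraulic pump degraded=occurs, Redundant solenoid fails=occurs → all inputs occur → occurs.
Shear sequence unavailable [AND]: Control pod down=occurs, #2 pilot line faulted=occurs → all inputs occur → occurs.
Ram stack fails [AND]: South accumulator bank offline=occurs, Blind shear ram failed=not, #1 umbilical failed=not → not all inputs occur → does not occur.
Hydraulic supply unavailable [OR]: Backup annular preventer is down=not, Pipe ram faulted=not, C shuttle valve failed=not, Control pod trips=not → no input occurs → does not occur.
Offshore blowout preventer fails to close [OR]: Shear sequence unavailable=occurs, Ram stack fails=not, Hydraulic supply unavailable=not → at least one input occurs → occurs.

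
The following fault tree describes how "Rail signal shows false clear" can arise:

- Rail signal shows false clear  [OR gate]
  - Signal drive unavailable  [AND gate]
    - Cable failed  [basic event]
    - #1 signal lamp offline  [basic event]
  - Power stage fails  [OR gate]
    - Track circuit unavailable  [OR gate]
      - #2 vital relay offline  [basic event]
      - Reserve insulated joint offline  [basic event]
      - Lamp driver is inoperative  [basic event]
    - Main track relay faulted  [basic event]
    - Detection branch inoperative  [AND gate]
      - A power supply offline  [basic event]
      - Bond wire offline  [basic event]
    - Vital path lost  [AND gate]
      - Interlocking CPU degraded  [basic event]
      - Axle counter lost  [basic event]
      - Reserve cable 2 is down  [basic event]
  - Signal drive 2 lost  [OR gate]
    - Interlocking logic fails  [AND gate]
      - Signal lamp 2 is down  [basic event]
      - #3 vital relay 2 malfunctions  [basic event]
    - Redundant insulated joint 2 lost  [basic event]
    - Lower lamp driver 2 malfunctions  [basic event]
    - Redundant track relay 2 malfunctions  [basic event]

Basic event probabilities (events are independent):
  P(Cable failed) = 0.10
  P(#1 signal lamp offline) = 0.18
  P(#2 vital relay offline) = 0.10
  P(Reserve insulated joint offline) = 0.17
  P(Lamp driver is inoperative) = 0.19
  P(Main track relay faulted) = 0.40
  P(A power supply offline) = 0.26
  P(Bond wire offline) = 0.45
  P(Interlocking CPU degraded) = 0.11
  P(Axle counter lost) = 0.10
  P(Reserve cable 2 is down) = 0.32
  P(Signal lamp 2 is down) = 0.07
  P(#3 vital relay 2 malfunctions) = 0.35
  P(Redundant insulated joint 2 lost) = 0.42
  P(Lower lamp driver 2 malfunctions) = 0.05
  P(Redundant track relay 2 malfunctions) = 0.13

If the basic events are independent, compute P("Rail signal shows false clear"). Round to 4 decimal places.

P(Signal drive unavailable) [AND] = 0.10 × 0.18 = 0.018000
P(Track circuit unavailable) [OR] = 1 − (1−0.10) × (1−0.17) × (1−0.19) = 0.394930
P(Detection branch inoperative) [AND] = 0.26 × 0.45 = 0.117000
P(Vital path lost) [AND] = 0.11 × 0.10 × 0.32 = 0.003520
P(Power stage fails) [OR] = 1 − (1−0.394930) × (1−0.40) × (1−0.117000) × (1−0.003520) = 0.680562
P(Interlocking logic fails) [AND] = 0.07 × 0.35 = 0.024500
P(Signal drive 2 lost) [OR] = 1 − (1−0.024500) × (1−0.42) × (1−0.05) × (1−0.13) = 0.532375
P(Rail signal shows false clear) [OR] = 1 − (1−0.018000) × (1−0.680562) × (1−0.532375) = 0.853312
Rounded to 4 decimal places: P(Rail signal shows false clear) ≈ 0.8533.

0.8533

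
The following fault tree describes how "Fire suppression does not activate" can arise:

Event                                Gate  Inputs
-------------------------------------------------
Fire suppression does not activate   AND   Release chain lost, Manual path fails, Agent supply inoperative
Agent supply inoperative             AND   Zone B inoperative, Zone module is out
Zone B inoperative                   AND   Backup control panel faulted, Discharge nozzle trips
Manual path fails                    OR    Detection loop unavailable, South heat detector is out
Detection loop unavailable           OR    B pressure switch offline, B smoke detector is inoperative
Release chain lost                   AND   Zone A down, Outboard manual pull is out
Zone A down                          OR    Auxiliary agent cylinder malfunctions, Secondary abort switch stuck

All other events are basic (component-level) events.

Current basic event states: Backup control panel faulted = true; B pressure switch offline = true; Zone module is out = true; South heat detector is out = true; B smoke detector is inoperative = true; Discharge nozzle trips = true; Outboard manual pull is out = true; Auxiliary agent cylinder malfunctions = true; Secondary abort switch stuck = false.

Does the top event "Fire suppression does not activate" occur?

Zone A down [OR]: Auxiliary agent cylinder malfunctions=occurs, Secondary abort switch stuck=not → at least one input occurs → occurs.
Release chain lost [AND]: Zone A down=occurs, Outboard manual pull is out=occurs → all inputs occur → occurs.
Detection loop unavailable [OR]: B pressure switch offline=occurs, B smoke detector is inoperative=occurs → at least one input occurs → occurs.
Manual path fails [OR]: Detection loop unavailable=occurs, South heat detector is out=occurs → at least one input occurs → occurs.
Zone B inoperative [AND]: Backup control panel faulted=occurs, Discharge nozzle trips=occurs → all inputs occur → occurs.
Agent supply inoperative [AND]: Zone B inoperative=occurs, Zone module is out=occurs → all inputs occur → occurs.
Fire suppression does not activate [AND]: Release chain lost=occurs, Manual path fails=occurs, Agent supply inoperative=occurs → all inputs occur → occurs.

Yes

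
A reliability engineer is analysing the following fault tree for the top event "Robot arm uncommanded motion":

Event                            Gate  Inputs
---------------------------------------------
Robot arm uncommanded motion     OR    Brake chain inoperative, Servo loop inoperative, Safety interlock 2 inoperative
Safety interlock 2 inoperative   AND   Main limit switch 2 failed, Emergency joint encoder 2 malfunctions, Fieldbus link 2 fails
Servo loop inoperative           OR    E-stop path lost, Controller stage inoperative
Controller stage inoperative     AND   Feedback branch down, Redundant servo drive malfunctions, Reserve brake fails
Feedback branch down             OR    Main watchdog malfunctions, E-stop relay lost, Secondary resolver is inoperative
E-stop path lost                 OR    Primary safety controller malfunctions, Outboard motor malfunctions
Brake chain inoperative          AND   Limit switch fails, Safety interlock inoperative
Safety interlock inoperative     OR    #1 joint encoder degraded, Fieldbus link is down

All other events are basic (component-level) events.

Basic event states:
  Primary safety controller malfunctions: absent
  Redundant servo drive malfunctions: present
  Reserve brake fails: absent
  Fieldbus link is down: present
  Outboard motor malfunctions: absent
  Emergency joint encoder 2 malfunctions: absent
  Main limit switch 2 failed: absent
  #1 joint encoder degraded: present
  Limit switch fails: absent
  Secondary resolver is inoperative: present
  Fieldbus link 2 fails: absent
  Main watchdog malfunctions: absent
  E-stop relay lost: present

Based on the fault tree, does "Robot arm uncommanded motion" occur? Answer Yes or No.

No

Safety interlock inoperative [OR]: #1 joint encoder degraded=occurs, Fieldbus link is down=occurs → at least one input occurs → occurs.
Brake chain inoperative [AND]: Limit switch fails=not, Safety interlock inoperative=occurs → not all inputs occur → does not occur.
E-stop path lost [OR]: Primary safety controller malfunctions=not, Outboard motor malfunctions=not → no input occurs → does not occur.
Feedback branch down [OR]: Main watchdog malfunctions=not, E-stop relay lost=occurs, Secondary resolver is inoperative=occurs → at least one input occurs → occurs.
Controller stage inoperative [AND]: Feedback branch down=occurs, Redundant servo drive malfunctions=occurs, Reserve brake fails=not → not all inputs occur → does not occur.
Servo loop inoperative [OR]: E-stop path lost=not, Controller stage inoperative=not → no input occurs → does not occur.
Safety interlock 2 inoperative [AND]: Main limit switch 2 failed=not, Emergency joint encoder 2 malfunctions=not, Fieldbus link 2 fails=not → not all inputs occur → does not occur.
Robot arm uncommanded motion [OR]: Brake chain inoperative=not, Servo loop inoperative=not, Safety interlock 2 inoperative=not → no input occurs → does not occur.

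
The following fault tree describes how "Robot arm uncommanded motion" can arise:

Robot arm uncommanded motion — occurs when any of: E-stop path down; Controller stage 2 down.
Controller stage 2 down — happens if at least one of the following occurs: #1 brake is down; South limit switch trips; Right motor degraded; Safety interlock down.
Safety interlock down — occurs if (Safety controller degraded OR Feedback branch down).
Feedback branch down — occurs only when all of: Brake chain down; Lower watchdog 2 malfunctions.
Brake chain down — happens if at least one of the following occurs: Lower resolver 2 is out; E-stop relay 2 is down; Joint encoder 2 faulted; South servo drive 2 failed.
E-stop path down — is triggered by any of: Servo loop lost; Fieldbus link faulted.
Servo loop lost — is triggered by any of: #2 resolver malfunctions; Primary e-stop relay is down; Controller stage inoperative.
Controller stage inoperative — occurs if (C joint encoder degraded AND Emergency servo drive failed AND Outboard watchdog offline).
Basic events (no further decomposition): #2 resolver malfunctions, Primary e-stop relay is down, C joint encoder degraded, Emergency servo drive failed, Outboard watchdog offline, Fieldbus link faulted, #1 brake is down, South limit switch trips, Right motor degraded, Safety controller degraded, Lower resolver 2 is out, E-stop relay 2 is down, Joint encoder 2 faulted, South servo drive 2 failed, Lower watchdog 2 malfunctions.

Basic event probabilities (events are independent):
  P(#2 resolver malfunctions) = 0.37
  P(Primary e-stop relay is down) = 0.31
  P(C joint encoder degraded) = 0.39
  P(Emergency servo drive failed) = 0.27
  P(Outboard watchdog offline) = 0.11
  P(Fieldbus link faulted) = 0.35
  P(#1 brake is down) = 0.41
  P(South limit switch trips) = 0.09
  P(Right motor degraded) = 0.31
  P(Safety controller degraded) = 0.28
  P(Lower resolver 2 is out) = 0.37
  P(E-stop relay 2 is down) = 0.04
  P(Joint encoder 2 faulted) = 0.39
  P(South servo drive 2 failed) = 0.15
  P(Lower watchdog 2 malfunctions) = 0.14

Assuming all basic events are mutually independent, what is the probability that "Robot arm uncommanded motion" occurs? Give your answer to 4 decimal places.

P(Controller stage inoperative) [AND] = 0.39 × 0.27 × 0.11 = 0.011583
P(Servo loop lost) [OR] = 1 − (1−0.37) × (1−0.31) × (1−0.011583) = 0.570335
P(E-stop path down) [OR] = 1 − (1−0.570335) × (1−0.35) = 0.720718
P(Brake chain down) [OR] = 1 − (1−0.37) × (1−0.04) × (1−0.39) × (1−0.15) = 0.686411
P(Feedback branch down) [AND] = 0.686411 × 0.14 = 0.096098
P(Safety interlock down) [OR] = 1 − (1−0.28) × (1−0.096098) = 0.349191
P(Controller stage 2 down) [OR] = 1 − (1−0.41) × (1−0.09) × (1−0.31) × (1−0.349191) = 0.758901
P(Robot arm uncommanded motion) [OR] = 1 − (1−0.720718) × (1−0.758901) = 0.932665
Rounded to 4 decimal places: P(Robot arm uncommanded motion) ≈ 0.9327.

0.9327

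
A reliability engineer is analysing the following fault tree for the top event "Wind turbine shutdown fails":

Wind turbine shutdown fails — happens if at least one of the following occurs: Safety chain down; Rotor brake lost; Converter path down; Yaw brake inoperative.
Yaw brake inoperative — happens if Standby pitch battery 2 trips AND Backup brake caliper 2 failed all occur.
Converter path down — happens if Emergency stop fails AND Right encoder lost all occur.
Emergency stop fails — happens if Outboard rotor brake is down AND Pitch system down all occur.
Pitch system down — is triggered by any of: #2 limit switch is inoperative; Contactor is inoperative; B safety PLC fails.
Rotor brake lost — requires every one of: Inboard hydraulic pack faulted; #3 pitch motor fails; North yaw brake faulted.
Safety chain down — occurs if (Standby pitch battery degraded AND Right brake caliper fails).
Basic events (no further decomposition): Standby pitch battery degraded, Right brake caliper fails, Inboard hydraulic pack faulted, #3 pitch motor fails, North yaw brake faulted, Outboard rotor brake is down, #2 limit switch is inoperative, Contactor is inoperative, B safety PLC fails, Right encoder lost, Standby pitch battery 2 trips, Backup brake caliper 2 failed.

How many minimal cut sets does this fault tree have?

6

Safety chain down [AND]: one cut set from each child combined → 1 × 1 = 1 cut set(s).
Rotor brake lost [AND]: one cut set from each child combined → 1 × 1 × 1 = 1 cut set(s).
Pitch system down [OR]: union of children's cut sets → 3 cut set(s).
Emergency stop fails [AND]: one cut set from each child combined → 1 × 3 = 3 cut set(s).
Converter path down [AND]: one cut set from each child combined → 3 × 1 = 3 cut set(s).
Yaw brake inoperative [AND]: one cut set from each child combined → 1 × 1 = 1 cut set(s).
Wind turbine shutdown fails [OR]: union of children's cut sets → 6 cut set(s).
Minimal cut sets: {Right brake caliper fails, Standby pitch battery degraded}; {#3 pitch motor fails, Inboard hydraulic pack faulted, North yaw brake faulted}; {#2 limit switch is inoperative, Outboard rotor brake is down, Right encoder lost}; {Contactor is inoperative, Outboard rotor brake is down, Right encoder lost}; {B safety PLC fails, Outboard rotor brake is down, Right encoder lost}; {Backup brake caliper 2 failed, Standby pitch battery 2 trips}.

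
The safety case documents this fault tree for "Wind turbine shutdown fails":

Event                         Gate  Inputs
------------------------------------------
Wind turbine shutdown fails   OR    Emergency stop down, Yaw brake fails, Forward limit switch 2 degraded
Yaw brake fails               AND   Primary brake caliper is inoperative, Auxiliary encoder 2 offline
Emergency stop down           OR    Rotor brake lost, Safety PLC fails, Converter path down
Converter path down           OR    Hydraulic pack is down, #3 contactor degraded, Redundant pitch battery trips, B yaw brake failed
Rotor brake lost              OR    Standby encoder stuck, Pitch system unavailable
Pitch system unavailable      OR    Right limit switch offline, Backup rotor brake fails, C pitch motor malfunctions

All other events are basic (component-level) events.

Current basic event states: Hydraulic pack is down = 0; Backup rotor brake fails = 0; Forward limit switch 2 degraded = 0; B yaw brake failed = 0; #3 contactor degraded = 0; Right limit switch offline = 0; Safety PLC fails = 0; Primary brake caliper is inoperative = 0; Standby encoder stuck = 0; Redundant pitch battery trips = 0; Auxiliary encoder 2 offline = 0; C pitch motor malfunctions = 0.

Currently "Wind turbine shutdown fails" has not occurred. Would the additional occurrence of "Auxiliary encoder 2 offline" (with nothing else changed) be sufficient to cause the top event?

Counterfactual: set "Auxiliary encoder 2 offline" to occurred.
Pitch system unavailable [OR]: Right limit switch offline=not, Backup rotor brake fails=not, C pitch motor malfunctions=not → no input occurs → does not occur.
Rotor brake lost [OR]: Standby encoder stuck=not, Pitch system unavailable=not → no input occurs → does not occur.
Converter path down [OR]: Hydraulic pack is down=not, #3 contactor degraded=not, Redundant pitch battery trips=not, B yaw brake failed=not → no input occurs → does not occur.
Emergency stop down [OR]: Rotor brake lost=not, Safety PLC fails=not, Converter path down=not → no input occurs → does not occur.
Yaw brake fails [AND]: Primary brake caliper is inoperative=not, Auxiliary encoder 2 offline=occurs → not all inputs occur → does not occur.
Wind turbine shutdown fails [OR]: Emergency stop down=not, Yaw brake fails=not, Forward limit switch 2 degraded=not → no input occurs → does not occur.

No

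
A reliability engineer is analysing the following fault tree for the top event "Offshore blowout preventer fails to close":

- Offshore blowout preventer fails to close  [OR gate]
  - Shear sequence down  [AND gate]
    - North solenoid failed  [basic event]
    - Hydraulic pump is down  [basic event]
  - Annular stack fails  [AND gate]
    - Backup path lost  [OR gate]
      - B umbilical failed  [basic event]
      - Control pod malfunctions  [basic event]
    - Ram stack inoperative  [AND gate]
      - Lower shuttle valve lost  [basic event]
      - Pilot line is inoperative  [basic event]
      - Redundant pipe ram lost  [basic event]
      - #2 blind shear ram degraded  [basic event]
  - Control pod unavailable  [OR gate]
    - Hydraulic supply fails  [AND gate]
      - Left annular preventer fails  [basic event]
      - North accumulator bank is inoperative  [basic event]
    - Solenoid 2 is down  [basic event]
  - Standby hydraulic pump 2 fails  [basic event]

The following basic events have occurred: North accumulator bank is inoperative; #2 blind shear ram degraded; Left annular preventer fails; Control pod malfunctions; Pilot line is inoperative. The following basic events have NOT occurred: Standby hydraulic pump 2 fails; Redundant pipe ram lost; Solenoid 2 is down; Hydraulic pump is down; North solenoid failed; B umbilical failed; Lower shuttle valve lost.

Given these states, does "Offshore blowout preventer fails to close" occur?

Yes

Shear sequence down [AND]: North solenoid failed=not, Hydraulic pump is down=not → not all inputs occur → does not occur.
Backup path lost [OR]: B umbilical failed=not, Control pod malfunctions=occurs → at least one input occurs → occurs.
Ram stack inoperative [AND]: Lower shuttle valve lost=not, Pilot line is inoperative=occurs, Redundant pipe ram lost=not, #2 blind shear ram degraded=occurs → not all inputs occur → does not occur.
Annular stack fails [AND]: Backup path lost=occurs, Ram stack inoperative=not → not all inputs occur → does not occur.
Hydraulic supply fails [AND]: Left annular preventer fails=occurs, North accumulator bank is inoperative=occurs → all inputs occur → occurs.
Control pod unavailable [OR]: Hydraulic supply fails=occurs, Solenoid 2 is down=not → at least one input occurs → occurs.
Offshore blowout preventer fails to close [OR]: Shear sequence down=not, Annular stack fails=not, Control pod unavailable=occurs, Standby hydraulic pump 2 fails=not → at least one input occurs → occurs.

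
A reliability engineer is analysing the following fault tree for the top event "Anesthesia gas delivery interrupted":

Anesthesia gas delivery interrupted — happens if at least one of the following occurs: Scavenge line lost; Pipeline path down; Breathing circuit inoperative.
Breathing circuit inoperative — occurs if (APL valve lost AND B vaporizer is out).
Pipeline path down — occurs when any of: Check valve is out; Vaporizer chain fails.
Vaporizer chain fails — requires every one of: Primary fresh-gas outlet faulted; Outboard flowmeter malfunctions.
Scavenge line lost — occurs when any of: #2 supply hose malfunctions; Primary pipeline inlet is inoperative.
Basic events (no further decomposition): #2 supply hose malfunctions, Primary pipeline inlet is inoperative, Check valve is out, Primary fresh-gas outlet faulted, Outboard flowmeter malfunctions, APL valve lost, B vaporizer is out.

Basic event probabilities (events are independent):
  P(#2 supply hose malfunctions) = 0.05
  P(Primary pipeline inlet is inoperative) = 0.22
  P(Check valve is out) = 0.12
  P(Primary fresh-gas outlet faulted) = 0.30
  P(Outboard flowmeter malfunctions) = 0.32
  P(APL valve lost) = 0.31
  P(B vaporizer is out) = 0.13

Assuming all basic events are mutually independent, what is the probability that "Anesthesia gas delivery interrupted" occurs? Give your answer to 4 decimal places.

0.4343

P(Scavenge line lost) [OR] = 1 − (1−0.05) × (1−0.22) = 0.259000
P(Vaporizer chain fails) [AND] = 0.30 × 0.32 = 0.096000
P(Pipeline path down) [OR] = 1 − (1−0.12) × (1−0.096000) = 0.204480
P(Breathing circuit inoperative) [AND] = 0.31 × 0.13 = 0.040300
P(Anesthesia gas delivery interrupted) [OR] = 1 − (1−0.259000) × (1−0.204480) × (1−0.040300) = 0.434276
Rounded to 4 decimal places: P(Anesthesia gas delivery interrupted) ≈ 0.4343.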